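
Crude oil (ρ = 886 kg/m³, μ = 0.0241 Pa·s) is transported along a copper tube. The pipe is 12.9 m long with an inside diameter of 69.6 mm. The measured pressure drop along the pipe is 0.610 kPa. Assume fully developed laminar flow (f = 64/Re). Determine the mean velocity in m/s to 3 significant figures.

V ≈ 0.297 m/s

For laminar flow, f = 64/Re with Re = ρVD/μ, so Darcy-Weisbach reduces to ΔP = 32μLV/D². Solving for V: V = ΔP·D²/(32μL) = 610·(0.0696)²/(32·0.0241·12.9) = 0.297 m/s.
Check: Re = ρVD/μ = 886·0.297·0.0696/0.0241 = 760 < 2300, so the laminar assumption holds.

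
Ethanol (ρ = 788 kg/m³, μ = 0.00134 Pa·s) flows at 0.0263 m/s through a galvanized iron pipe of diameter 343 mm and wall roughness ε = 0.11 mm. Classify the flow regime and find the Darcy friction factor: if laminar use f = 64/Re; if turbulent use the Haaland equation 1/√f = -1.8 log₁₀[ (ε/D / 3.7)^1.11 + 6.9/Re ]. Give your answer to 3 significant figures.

f ≈ 0.0373

Re = ρVD/μ = 788·0.0263·0.343/0.00134 = 5305.
Re > 4000 → turbulent. ε/D = 0.00011/0.343 = 0.000321; Haaland: 1/√f = -1.8 log₁₀[3.1e-05 + 0.0013] = 5.176, so f = 0.03732.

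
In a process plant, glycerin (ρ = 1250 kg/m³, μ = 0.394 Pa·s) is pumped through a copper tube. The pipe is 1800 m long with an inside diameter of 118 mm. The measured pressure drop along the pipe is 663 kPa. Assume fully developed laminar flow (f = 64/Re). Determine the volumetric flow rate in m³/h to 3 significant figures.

For laminar flow, f = 64/Re with Re = ρVD/μ, so Darcy-Weisbach reduces to ΔP = 32μLV/D². Solving for V: V = ΔP·D²/(32μL) = 6.63e+05·(0.118)²/(32·0.394·1800) = 0.4068 m/s.
Check: Re = ρVD/μ = 1250·0.4068·0.118/0.394 = 152.3 < 2300, so the laminar assumption holds.
Q = V·A = 0.4068·(π/4·0.118²) = 0.004448 m³/s = 16.0 m³/h.

Q ≈ 16.0 m³/h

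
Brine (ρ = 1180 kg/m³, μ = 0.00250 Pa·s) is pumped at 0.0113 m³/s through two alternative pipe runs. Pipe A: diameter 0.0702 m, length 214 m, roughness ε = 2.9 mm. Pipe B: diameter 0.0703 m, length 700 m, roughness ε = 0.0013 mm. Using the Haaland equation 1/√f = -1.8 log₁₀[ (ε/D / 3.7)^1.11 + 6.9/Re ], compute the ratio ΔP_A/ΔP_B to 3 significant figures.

Pipe A: V = Q/A = 0.0113/0.00387 = 2.92 m/s; Re = 9.674e+04; ε/D = 0.0413; Haaland → f = 0.06601; ΔP_A = f(L/D)(ρV²/2) = 1.012e+06 Pa.
Pipe B: V = Q/A = 0.0113/0.003882 = 2.911 m/s; Re = 9.66e+04; ε/D = 1.85e-05; Haaland → f = 0.01802; ΔP_B = f(L/D)(ρV²/2) = 8.974e+05 Pa.
ΔP_A/ΔP_B = 1.012e+06/8.974e+05 = 1.13.

ΔP_A/ΔP_B ≈ 1.13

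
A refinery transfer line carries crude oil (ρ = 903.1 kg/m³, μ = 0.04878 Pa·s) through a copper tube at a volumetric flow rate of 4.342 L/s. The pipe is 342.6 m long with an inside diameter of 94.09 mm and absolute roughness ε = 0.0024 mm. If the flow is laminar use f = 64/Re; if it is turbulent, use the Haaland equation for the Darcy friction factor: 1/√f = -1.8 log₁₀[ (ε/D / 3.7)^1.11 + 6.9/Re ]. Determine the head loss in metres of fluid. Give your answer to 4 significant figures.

h_f ≈ 4.258 m

Q = 4.342 L/s = 4.342/1000 = 0.004342 m³/s.
Cross-sectional area A = πD²/4 = π(0.09409)²/4 = 0.006953 m²; mean velocity V = Q/A = 0.004342/0.006953 = 0.6245 m/s.
Reynolds number Re = ρVD/μ = 903.1 · 0.6245 · 0.09409 / 0.0488 = 1088.
Re < 2300 → laminar flow, so f = 64/Re = 64/1088 = 0.05883 (the turbulent correlation is not needed).
Darcy-Weisbach: ΔP = f(L/D)(ρV²/2) = 0.05883·(342.6/0.09409)·(903.1·0.6245²/2) = 0.05883·3641·176.1 = 3.772e+04 Pa.
Head loss h_f = ΔP/(ρg) = 3.772e+04/(903.1·9.81) = 4.258 m.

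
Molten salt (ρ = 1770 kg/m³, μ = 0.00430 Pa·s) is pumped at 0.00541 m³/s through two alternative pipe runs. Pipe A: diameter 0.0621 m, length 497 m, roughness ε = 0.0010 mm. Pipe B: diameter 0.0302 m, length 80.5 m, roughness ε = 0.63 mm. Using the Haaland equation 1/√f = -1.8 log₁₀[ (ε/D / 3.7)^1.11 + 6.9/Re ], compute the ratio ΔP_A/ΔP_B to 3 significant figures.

ΔP_A/ΔP_B ≈ 0.0712

Pipe A: V = Q/A = 0.00541/0.003029 = 1.786 m/s; Re = 4.566e+04; ε/D = 1.61e-05; Haaland → f = 0.02118; ΔP_A = f(L/D)(ρV²/2) = 4.786e+05 Pa.
Pipe B: V = Q/A = 0.00541/0.0007163 = 7.553 m/s; Re = 9.389e+04; ε/D = 0.0209; Haaland → f = 0.04993; ΔP_B = f(L/D)(ρV²/2) = 6.718e+06 Pa.
ΔP_A/ΔP_B = 4.786e+05/6.718e+06 = 0.0712.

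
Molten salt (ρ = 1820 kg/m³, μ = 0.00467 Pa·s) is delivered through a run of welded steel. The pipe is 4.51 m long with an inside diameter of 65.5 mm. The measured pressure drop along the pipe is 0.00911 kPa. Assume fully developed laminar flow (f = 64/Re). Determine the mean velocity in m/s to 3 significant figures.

V ≈ 0.0580 m/s

For laminar flow, f = 64/Re with Re = ρVD/μ, so Darcy-Weisbach reduces to ΔP = 32μLV/D². Solving for V: V = ΔP·D²/(32μL) = 9.11·(0.0655)²/(32·0.00467·4.51) = 0.05799 m/s.
Check: Re = ρVD/μ = 1820·0.05799·0.0655/0.00467 = 1480 < 2300, so the laminar assumption holds.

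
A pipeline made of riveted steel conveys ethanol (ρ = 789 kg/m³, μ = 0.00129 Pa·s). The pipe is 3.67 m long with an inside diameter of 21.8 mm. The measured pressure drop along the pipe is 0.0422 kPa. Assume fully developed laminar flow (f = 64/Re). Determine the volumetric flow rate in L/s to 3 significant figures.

Q ≈ 0.0494 L/s

For laminar flow, f = 64/Re with Re = ρVD/μ, so Darcy-Weisbach reduces to ΔP = 32μLV/D². Solving for V: V = ΔP·D²/(32μL) = 42.2·(0.0218)²/(32·0.00129·3.67) = 0.1324 m/s.
Check: Re = ρVD/μ = 789·0.1324·0.0218/0.00129 = 1765 < 2300, so the laminar assumption holds.
Q = V·A = 0.1324·(π/4·0.0218²) = 4.941e-05 m³/s = 0.0494 L/s.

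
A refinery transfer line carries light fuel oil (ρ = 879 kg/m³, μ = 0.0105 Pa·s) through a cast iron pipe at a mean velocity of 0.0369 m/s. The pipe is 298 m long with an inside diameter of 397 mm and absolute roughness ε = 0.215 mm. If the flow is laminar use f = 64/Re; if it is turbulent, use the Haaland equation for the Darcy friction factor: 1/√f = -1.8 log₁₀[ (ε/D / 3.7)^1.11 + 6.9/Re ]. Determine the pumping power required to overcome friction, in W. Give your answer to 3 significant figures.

P ≈ 0.107 W

Reynolds number Re = ρVD/μ = 879 · 0.0369 · 0.397 / 0.0105 = 1226.
Re < 2300 → laminar flow, so f = 64/Re = 64/1226 = 0.05219 (the turbulent correlation is not needed).
Darcy-Weisbach: ΔP = f(L/D)(ρV²/2) = 0.05219·(298/0.397)·(879·0.0369²/2) = 0.05219·750.6·0.5984 = 23.44 Pa.
Q = V·A = 0.0369·0.1238 = 0.004568 m³/s.
Pumping power P = QΔP = 0.004568·23.44 = 0.1071 W = 0.107 W.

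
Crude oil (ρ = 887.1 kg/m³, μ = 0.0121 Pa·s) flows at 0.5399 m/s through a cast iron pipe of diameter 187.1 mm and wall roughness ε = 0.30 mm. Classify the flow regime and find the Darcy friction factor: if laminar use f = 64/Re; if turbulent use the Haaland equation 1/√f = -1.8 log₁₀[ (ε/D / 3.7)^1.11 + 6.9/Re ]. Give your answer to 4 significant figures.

Re = ρVD/μ = 887.1·0.5399·0.1871/0.0121 = 7406.
Re > 4000 → turbulent. ε/D = 0.0003/0.1871 = 0.0016; Haaland: 1/√f = -1.8 log₁₀[0.000185 + 0.000932] = 5.314, so f = 0.03542.

f ≈ 0.03542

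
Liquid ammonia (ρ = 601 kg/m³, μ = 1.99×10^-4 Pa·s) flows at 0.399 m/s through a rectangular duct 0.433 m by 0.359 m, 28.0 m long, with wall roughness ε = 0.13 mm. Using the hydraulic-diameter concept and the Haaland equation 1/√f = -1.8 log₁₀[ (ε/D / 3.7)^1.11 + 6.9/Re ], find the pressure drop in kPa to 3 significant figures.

ΔP ≈ 0.0562 kPa

Hydraulic diameter D_h = 4A/P = 4·(0.433·0.359)/(2·(0.433+0.359)) = 0.6218/1.584 = 0.3925 m.
Re = ρVD_h/μ = 601·0.399·0.3925/0.000199 = 4.73e+05.
ε/D_h = 0.00013/0.3925 = 0.000331; Haaland gives 1/√f = -1.8 log₁₀[3.21e-05+1.46e-05] = 7.795, so f = 0.01646.
ΔP = f(L/D_h)(ρV²/2) = 0.01646·28/0.3925·47.84 = 56.15 Pa.
ΔP = 0.0562 kPa.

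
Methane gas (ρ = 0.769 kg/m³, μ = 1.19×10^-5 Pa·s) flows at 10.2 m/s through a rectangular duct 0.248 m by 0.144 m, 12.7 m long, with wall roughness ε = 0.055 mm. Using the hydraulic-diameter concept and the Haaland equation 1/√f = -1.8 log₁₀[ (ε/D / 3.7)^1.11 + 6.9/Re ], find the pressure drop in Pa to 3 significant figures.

Hydraulic diameter D_h = 4A/P = 4·(0.248·0.144)/(2·(0.248+0.144)) = 0.1428/0.784 = 0.1822 m.
Re = ρVD_h/μ = 0.769·10.2·0.1822/1.19e-05 = 1.201e+05.
ε/D_h = 5.5e-05/0.1822 = 0.000302; Haaland gives 1/√f = -1.8 log₁₀[2.9e-05+5.75e-05] = 7.314, so f = 0.01869.
ΔP = f(L/D_h)(ρV²/2) = 0.01869·12.7/0.1822·40 = 52.12 Pa.

ΔP ≈ 52.1 Pa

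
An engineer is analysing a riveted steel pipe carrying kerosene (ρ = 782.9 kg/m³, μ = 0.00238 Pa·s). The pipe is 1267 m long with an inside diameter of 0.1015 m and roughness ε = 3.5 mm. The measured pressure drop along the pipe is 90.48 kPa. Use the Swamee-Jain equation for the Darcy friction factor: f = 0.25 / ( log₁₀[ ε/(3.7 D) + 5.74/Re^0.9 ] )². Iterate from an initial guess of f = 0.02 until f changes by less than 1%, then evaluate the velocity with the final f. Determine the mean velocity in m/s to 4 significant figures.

Rearranging Darcy-Weisbach: V = √(2·ΔP·D/(f·L·ρ)). With ε/D = 0.0035/0.1015 = 0.0345, iterate starting from f = 0.02:
  f = 0.02 → V = √(2·9.048e+04·0.1015/(0.02·1267·782.9)) = 0.9622 m/s; Re = ρVD/μ = 3.213e+04; f → 0.06202
  f = 0.06202 → V = 0.5464 m/s; Re = 1.824e+04; f → 0.06293
  f = 0.06293 → V = 0.5424 m/s; Re = 1.811e+04; f → 0.06295
Converged (Δf/f < 1%). With the final f = 0.06295: V = √(2·9.048e+04·0.1015/(0.06295·1267·782.9)) = 0.5424 m/s.

V ≈ 0.5424 m/s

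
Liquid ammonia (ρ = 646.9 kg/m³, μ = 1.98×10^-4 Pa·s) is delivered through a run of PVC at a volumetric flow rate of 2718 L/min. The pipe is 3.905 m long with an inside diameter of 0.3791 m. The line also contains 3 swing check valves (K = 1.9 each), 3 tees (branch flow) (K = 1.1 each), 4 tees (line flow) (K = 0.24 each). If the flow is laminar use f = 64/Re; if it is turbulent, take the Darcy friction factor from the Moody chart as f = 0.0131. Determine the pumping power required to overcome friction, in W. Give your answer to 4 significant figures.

Q = 2718 L/min = 2718/60000 = 0.0453 m³/s.
Cross-sectional area A = πD²/4 = π(0.3791)²/4 = 0.1129 m²; mean velocity V = Q/A = 0.0453/0.1129 = 0.4013 m/s.
Reynolds number Re = ρVD/μ = 646.9 · 0.4013 · 0.3791 / 0.000198 = 4.971e+05.
Re > 4000 → turbulent; use the Moody-chart value f = 0.0131.
Total minor-loss coefficient ΣK = 3·1.9 + 3·1.1 + 4·0.24 = 9.96.
ΔP = [f·L/D + ΣK]·(ρV²/2) = [0.0131·3.905/0.3791 + 9.96]·(646.9·0.4013²/2) = [0.1349 + 9.96]·52.1 = 525.9 Pa.
Pumping power P = QΔP = 0.0453·525.9 = 23.824 W = 23.82 W.

P ≈ 23.82 W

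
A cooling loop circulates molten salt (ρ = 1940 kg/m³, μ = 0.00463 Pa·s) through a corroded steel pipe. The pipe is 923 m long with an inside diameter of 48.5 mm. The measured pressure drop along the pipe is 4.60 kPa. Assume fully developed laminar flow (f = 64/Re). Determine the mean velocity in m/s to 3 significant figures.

V ≈ 0.0791 m/s

For laminar flow, f = 64/Re with Re = ρVD/μ, so Darcy-Weisbach reduces to ΔP = 32μLV/D². Solving for V: V = ΔP·D²/(32μL) = 4600·(0.0485)²/(32·0.00463·923) = 0.07912 m/s.
Check: Re = ρVD/μ = 1940·0.07912·0.0485/0.00463 = 1608 < 2300, so the laminar assumption holds.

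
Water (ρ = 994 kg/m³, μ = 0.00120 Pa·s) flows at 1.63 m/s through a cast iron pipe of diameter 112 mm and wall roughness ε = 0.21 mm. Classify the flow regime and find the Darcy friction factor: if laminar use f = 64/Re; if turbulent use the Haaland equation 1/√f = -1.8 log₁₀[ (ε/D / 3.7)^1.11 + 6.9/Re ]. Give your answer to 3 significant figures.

Re = ρVD/μ = 994·1.63·0.112/0.0012 = 1.512e+05.
Re > 4000 → turbulent. ε/D = 0.00021/0.112 = 0.00187; Haaland: 1/√f = -1.8 log₁₀[0.00022 + 4.56e-05] = 6.436, so f = 0.02414.

f ≈ 0.0241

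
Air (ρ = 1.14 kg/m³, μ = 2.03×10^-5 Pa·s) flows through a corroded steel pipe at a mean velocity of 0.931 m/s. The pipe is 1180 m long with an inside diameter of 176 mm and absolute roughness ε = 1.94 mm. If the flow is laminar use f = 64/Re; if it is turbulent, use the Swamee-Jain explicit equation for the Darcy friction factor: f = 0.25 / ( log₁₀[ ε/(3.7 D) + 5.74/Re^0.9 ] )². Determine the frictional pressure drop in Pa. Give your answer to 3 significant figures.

ΔP ≈ 151 Pa

Reynolds number Re = ρVD/μ = 1.14 · 0.931 · 0.176 / 2.03e-05 = 9202.
Re > 4000 → turbulent. Relative roughness ε/D = 0.00194/0.176 = 0.011. Swamee-Jain: f = 0.25/(log₁₀[0.011/3.7 + 5.74/9202^0.9])² = 0.25/(log₁₀[0.00298 + 0.00155])² = 0.25/(-2.344)² = 0.04552.
Darcy-Weisbach: ΔP = f(L/D)(ρV²/2) = 0.04552·(1180/0.176)·(1.14·0.931²/2) = 0.04552·6705·0.4941 = 150.8 Pa.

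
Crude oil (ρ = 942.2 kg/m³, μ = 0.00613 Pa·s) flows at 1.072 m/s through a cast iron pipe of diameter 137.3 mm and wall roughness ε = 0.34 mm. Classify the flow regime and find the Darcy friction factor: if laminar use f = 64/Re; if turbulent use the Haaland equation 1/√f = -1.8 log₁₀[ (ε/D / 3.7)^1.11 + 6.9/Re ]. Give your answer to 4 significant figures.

Re = ρVD/μ = 942.2·1.072·0.1373/0.00613 = 2.262e+04.
Re > 4000 → turbulent. ε/D = 0.00034/0.1373 = 0.00248; Haaland: 1/√f = -1.8 log₁₀[0.0003 + 0.000305] = 5.793, so f = 0.02979.

f ≈ 0.02979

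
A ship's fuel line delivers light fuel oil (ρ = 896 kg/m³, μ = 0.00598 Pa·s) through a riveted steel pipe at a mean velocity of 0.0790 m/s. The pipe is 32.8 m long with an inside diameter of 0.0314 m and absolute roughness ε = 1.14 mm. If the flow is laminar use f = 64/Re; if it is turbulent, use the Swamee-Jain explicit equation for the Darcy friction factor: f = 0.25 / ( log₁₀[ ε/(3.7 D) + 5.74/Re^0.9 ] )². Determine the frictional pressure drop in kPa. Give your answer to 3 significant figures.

ΔP ≈ 0.503 kPa

Reynolds number Re = ρVD/μ = 896 · 0.079 · 0.0314 / 0.00598 = 371.7.
Re < 2300 → laminar flow, so f = 64/Re = 64/371.7 = 0.1722 (the turbulent correlation is not needed).
Darcy-Weisbach: ΔP = f(L/D)(ρV²/2) = 0.1722·(32.8/0.0314)·(896·0.079²/2) = 0.1722·1045·2.796 = 502.9 Pa.
ΔP = 502.9 Pa = 0.503 kPa.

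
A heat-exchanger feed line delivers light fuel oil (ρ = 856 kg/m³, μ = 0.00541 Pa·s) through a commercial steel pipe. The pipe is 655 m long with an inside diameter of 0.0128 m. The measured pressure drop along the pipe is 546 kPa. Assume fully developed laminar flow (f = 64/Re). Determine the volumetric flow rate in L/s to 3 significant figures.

Q ≈ 0.102 L/s

For laminar flow, f = 64/Re with Re = ρVD/μ, so Darcy-Weisbach reduces to ΔP = 32μLV/D². Solving for V: V = ΔP·D²/(32μL) = 5.46e+05·(0.0128)²/(32·0.00541·655) = 0.7889 m/s.
Check: Re = ρVD/μ = 856·0.7889·0.0128/0.00541 = 1598 < 2300, so the laminar assumption holds.
Q = V·A = 0.7889·(π/4·0.0128²) = 0.0001015 m³/s = 0.102 L/s.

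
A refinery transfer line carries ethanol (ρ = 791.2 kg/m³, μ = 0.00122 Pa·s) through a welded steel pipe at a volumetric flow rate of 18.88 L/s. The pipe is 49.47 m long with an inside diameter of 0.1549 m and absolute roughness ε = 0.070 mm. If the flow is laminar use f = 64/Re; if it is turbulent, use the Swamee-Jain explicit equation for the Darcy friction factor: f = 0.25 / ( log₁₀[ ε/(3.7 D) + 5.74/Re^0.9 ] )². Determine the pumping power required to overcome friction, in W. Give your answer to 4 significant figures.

P ≈ 48.33 W

Q = 18.88 L/s = 18.88/1000 = 0.01888 m³/s.
Cross-sectional area A = πD²/4 = π(0.1549)²/4 = 0.01884 m²; mean velocity V = Q/A = 0.01888/0.01884 = 1.002 m/s.
Reynolds number Re = ρVD/μ = 791.2 · 1.002 · 0.1549 / 0.00122 = 1.006e+05.
Re > 4000 → turbulent. Relative roughness ε/D = 7e-05/0.1549 = 0.000452. Swamee-Jain: f = 0.25/(log₁₀[0.000452/3.7 + 5.74/1.006e+05^0.9])² = 0.25/(log₁₀[0.000122 + 0.00018])² = 0.25/(-3.519)² = 0.02019.
Darcy-Weisbach: ΔP = f(L/D)(ρV²/2) = 0.02019·(49.47/0.1549)·(791.2·1.002²/2) = 0.02019·319.4·397.1 = 2560 Pa.
Pumping power P = QΔP = 0.01888·2560 = 48.332 W = 48.33 W.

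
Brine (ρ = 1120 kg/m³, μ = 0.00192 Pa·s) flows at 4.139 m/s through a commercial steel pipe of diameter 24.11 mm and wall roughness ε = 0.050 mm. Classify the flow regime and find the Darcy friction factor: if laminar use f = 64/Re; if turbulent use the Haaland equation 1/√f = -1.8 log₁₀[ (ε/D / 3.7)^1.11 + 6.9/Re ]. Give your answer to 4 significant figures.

Re = ρVD/μ = 1120·4.139·0.02411/0.00192 = 5.821e+04.
Re > 4000 → turbulent. ε/D = 5e-05/0.02411 = 0.00207; Haaland: 1/√f = -1.8 log₁₀[0.000246 + 0.000119] = 6.189, so f = 0.02611.

f ≈ 0.02611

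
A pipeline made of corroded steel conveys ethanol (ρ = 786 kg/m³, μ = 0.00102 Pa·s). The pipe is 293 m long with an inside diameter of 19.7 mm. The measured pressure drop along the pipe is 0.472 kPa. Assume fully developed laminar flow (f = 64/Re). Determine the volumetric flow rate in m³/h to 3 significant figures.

For laminar flow, f = 64/Re with Re = ρVD/μ, so Darcy-Weisbach reduces to ΔP = 32μLV/D². Solving for V: V = ΔP·D²/(32μL) = 472·(0.0197)²/(32·0.00102·293) = 0.01915 m/s.
Check: Re = ρVD/μ = 786·0.01915·0.0197/0.00102 = 290.8 < 2300, so the laminar assumption holds.
Q = V·A = 0.01915·(π/4·0.0197²) = 5.838e-06 m³/s = 0.0210 m³/h.

Q ≈ 0.0210 m³/h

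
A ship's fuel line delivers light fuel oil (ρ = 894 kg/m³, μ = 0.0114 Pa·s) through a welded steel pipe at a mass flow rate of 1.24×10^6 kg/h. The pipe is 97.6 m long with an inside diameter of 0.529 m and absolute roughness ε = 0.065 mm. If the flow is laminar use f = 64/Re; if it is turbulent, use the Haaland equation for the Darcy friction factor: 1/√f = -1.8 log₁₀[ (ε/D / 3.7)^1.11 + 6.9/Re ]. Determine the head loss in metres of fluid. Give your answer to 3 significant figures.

ṁ = 1.24×10^6 kg/h = 1.24×10^6/3600 = 344.4 kg/s.
A = πD²/4 = π(0.529)²/4 = 0.2198 m²; mean velocity V = ṁ/(ρA) = 344.4/(894 · 0.2198) = 1.753 m/s.
Reynolds number Re = ρVD/μ = 894 · 1.753 · 0.529 / 0.0114 = 7.272e+04.
Re > 4000 → turbulent. Relative roughness ε/D = 6.5e-05/0.529 = 0.000123. Haaland: 1/√f = -1.8 log₁₀[(0.000123/3.7)^1.11 + 6.9/7.272e+04] = -1.8 log₁₀[1.07e-05 + 9.49e-05] = 7.158, so f = 0.01952.
Darcy-Weisbach: ΔP = f(L/D)(ρV²/2) = 0.01952·(97.6/0.529)·(894·1.753²/2) = 0.01952·184.5·1374 = 4947 Pa.
Head loss h_f = ΔP/(ρg) = 4947/(894·9.81) = 0.564 m.

h_f ≈ 0.564 m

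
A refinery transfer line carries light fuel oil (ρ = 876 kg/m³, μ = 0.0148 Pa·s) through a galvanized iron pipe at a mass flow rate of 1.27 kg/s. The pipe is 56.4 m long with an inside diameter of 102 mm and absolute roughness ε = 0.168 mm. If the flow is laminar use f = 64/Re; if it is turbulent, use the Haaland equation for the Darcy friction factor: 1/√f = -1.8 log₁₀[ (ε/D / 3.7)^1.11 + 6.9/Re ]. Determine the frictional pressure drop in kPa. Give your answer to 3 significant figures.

ΔP ≈ 0.456 kPa

A = πD²/4 = π(0.102)²/4 = 0.008171 m²; mean velocity V = ṁ/(ρA) = 1.27/(876 · 0.008171) = 0.1774 m/s.
Reynolds number Re = ρVD/μ = 876 · 0.1774 · 0.102 / 0.0148 = 1071.
Re < 2300 → laminar flow, so f = 64/Re = 64/1071 = 0.05975 (the turbulent correlation is not needed).
Darcy-Weisbach: ΔP = f(L/D)(ρV²/2) = 0.05975·(56.4/0.102)·(876·0.1774²/2) = 0.05975·552.9·13.79 = 455.5 Pa.
ΔP = 455.5 Pa = 0.456 kPa.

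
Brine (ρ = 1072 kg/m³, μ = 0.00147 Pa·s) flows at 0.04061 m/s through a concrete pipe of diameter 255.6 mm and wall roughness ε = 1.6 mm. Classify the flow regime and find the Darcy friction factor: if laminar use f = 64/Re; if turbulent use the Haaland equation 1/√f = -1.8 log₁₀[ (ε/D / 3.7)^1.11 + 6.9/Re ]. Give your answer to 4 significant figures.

f ≈ 0.04061

Re = ρVD/μ = 1072·0.04061·0.2556/0.00147 = 7570.
Re > 4000 → turbulent. ε/D = 0.0016/0.2556 = 0.00626; Haaland: 1/√f = -1.8 log₁₀[0.000838 + 0.000912] = 4.963, so f = 0.04061.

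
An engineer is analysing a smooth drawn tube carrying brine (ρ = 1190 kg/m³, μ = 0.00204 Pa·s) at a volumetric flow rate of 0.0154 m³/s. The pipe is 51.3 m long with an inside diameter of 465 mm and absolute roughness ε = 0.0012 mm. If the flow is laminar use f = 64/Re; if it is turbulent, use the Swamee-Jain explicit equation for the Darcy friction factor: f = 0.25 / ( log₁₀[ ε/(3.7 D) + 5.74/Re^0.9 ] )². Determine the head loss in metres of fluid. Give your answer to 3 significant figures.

Cross-sectional area A = πD²/4 = π(0.465)²/4 = 0.1698 m²; mean velocity V = Q/A = 0.0154/0.1698 = 0.09068 m/s.
Reynolds number Re = ρVD/μ = 1190 · 0.09068 · 0.465 / 0.00204 = 2.46e+04.
Re > 4000 → turbulent. Relative roughness ε/D = 1.2e-06/0.465 = 2.58e-06. Swamee-Jain: f = 0.25/(log₁₀[2.58e-06/3.7 + 5.74/2.46e+04^0.9])² = 0.25/(log₁₀[6.97e-07 + 0.000641])² = 0.25/(-3.192)² = 0.02453.
Darcy-Weisbach: ΔP = f(L/D)(ρV²/2) = 0.02453·(51.3/0.465)·(1190·0.09068²/2) = 0.02453·110.3·4.893 = 13.24 Pa.
Head loss h_f = ΔP/(ρg) = 13.24/(1190·9.81) = 0.00113 m.

h_f ≈ 0.00113 m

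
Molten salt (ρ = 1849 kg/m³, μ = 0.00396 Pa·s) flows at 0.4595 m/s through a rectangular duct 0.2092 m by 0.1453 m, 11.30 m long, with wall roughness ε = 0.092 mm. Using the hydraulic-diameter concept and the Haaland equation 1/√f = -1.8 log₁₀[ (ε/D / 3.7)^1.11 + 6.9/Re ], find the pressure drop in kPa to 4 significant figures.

ΔP ≈ 0.3037 kPa

Hydraulic diameter D_h = 4A/P = 4·(0.2092·0.1453)/(2·(0.2092+0.1453)) = 0.1216/0.709 = 0.1715 m.
Re = ρVD_h/μ = 1849·0.4595·0.1715/0.00396 = 3.679e+04.
ε/D_h = 9.2e-05/0.1715 = 0.000536; Haaland gives 1/√f = -1.8 log₁₀[5.48e-05+0.000188] = 6.508, so f = 0.02361.
ΔP = f(L/D_h)(ρV²/2) = 0.02361·11.3/0.1715·195.2 = 303.7 Pa.
ΔP = 0.3037 kPa.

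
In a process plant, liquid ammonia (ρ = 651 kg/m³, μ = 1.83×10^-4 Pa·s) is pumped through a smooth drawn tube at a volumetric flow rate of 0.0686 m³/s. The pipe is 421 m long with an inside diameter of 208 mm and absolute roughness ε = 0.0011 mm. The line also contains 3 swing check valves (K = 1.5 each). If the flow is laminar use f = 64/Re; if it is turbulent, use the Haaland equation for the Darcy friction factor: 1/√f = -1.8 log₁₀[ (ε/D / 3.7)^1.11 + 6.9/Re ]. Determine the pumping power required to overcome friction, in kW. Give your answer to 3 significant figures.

Cross-sectional area A = πD²/4 = π(0.208)²/4 = 0.03398 m²; mean velocity V = Q/A = 0.0686/0.03398 = 2.019 m/s.
Reynolds number Re = ρVD/μ = 651 · 2.019 · 0.208 / 0.000183 = 1.494e+06.
Re > 4000 → turbulent. Relative roughness ε/D = 1.1e-06/0.208 = 5.29e-06. Haaland: 1/√f = -1.8 log₁₀[(5.29e-06/3.7)^1.11 + 6.9/1.494e+06] = -1.8 log₁₀[3.25e-07 + 4.62e-06] = 9.551, so f = 0.01096.
Total minor-loss coefficient ΣK = 3·1.5 = 4.5.
ΔP = [f·L/D + ΣK]·(ρV²/2) = [0.01096·421/0.208 + 4.5]·(651·2.019²/2) = [22.19 + 4.5]·1327 = 3.541e+04 Pa.
Pumping power P = QΔP = 0.0686·3.541e+04 = 2429 W = 2.43 kW.

P ≈ 2.43 kW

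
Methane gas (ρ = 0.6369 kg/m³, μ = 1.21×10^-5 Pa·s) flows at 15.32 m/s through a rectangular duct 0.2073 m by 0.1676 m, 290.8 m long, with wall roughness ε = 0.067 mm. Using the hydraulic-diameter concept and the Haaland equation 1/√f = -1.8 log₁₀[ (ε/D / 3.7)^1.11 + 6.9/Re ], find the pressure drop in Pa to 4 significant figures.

Hydraulic diameter D_h = 4A/P = 4·(0.2073·0.1676)/(2·(0.2073+0.1676)) = 0.139/0.7498 = 0.1853 m.
Re = ρVD_h/μ = 0.6369·15.32·0.1853/1.21e-05 = 1.495e+05.
ε/D_h = 6.7e-05/0.1853 = 0.000361; Haaland gives 1/√f = -1.8 log₁₀[3.54e-05+4.62e-05] = 7.359, so f = 0.01846.
ΔP = f(L/D_h)(ρV²/2) = 0.01846·290.8/0.1853·74.74 = 2165 Pa.

ΔP ≈ 2165 Pa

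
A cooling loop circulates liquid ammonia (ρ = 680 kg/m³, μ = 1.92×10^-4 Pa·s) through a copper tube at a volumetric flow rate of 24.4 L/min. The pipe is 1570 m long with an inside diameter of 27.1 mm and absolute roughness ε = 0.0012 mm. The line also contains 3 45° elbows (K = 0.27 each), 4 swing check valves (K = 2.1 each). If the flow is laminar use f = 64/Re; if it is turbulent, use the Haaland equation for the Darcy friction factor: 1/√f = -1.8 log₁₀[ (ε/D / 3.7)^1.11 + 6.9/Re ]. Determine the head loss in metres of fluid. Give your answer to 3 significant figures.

Q = 24.4 L/min = 24.4/60000 = 0.0004067 m³/s.
Cross-sectional area A = πD²/4 = π(0.0271)²/4 = 0.0005768 m²; mean velocity V = Q/A = 0.0004067/0.0005768 = 0.705 m/s.
Reynolds number Re = ρVD/μ = 680 · 0.705 · 0.0271 / 0.000192 = 6.767e+04.
Re > 4000 → turbulent. Relative roughness ε/D = 1.2e-06/0.0271 = 4.43e-05. Haaland: 1/√f = -1.8 log₁₀[(4.43e-05/3.7)^1.11 + 6.9/6.767e+04] = -1.8 log₁₀[3.44e-06 + 0.000102] = 7.159, so f = 0.01951.
Total minor-loss coefficient ΣK = 3·0.27 + 4·2.1 = 9.21.
ΔP = [f·L/D + ΣK]·(ρV²/2) = [0.01951·1570/0.0271 + 9.21]·(680·0.705²/2) = [1130 + 9.21]·169 = 1.926e+05 Pa.
Head loss h_f = ΔP/(ρg) = 1.926e+05/(680·9.81) = 28.9 m.

h_f ≈ 28.9 m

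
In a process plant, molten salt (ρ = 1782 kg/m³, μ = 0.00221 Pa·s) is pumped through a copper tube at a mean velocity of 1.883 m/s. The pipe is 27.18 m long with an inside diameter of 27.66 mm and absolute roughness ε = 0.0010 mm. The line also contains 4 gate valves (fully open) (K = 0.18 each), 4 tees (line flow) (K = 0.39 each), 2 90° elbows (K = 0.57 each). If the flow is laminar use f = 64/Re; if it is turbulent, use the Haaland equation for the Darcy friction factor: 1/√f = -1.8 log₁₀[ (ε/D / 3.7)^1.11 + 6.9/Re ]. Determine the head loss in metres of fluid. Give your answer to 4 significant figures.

Reynolds number Re = ρVD/μ = 1782 · 1.883 · 0.02766 / 0.00221 = 4.2e+04.
Re > 4000 → turbulent. Relative roughness ε/D = 1e-06/0.02766 = 3.62e-05. Haaland: 1/√f = -1.8 log₁₀[(3.62e-05/3.7)^1.11 + 6.9/4.2e+04] = -1.8 log₁₀[2.75e-06 + 0.000164] = 6.799, so f = 0.02163.
Total minor-loss coefficient ΣK = 4·0.18 + 4·0.39 + 2·0.57 = 3.42.
ΔP = [f·L/D + ΣK]·(ρV²/2) = [0.02163·27.18/0.02766 + 3.42]·(1782·1.883²/2) = [21.26 + 3.42]·3159 = 7.796e+04 Pa.
Head loss h_f = ΔP/(ρg) = 7.796e+04/(1782·9.81) = 4.460 m.

h_f ≈ 4.460 m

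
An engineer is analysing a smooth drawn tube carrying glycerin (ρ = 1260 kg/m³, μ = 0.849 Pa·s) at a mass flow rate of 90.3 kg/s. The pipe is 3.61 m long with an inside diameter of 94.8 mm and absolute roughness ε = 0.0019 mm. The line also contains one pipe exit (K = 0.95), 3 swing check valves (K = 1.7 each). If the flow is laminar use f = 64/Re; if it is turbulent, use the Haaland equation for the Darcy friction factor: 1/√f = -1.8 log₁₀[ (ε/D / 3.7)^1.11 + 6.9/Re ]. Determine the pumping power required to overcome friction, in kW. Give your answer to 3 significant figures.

A = πD²/4 = π(0.0948)²/4 = 0.007058 m²; mean velocity V = ṁ/(ρA) = 90.3/(1260 · 0.007058) = 10.15 m/s.
Reynolds number Re = ρVD/μ = 1260 · 10.15 · 0.0948 / 0.849 = 1429.
Re < 2300 → laminar flow, so f = 64/Re = 64/1429 = 0.0448 (the turbulent correlation is not needed).
Total minor-loss coefficient ΣK = 1·0.95 + 3·1.7 = 6.05.
ΔP = [f·L/D + ΣK]·(ρV²/2) = [0.0448·3.61/0.0948 + 6.05]·(1260·10.15²/2) = [1.706 + 6.05]·6.495e+04 = 5.037e+05 Pa.
Q = ṁ/ρ = 90.3/1260 = 0.07167 m³/s.
Pumping power P = QΔP = 0.07167·5.037e+05 = 36100 W = 36.1 kW.

P ≈ 36.1 kW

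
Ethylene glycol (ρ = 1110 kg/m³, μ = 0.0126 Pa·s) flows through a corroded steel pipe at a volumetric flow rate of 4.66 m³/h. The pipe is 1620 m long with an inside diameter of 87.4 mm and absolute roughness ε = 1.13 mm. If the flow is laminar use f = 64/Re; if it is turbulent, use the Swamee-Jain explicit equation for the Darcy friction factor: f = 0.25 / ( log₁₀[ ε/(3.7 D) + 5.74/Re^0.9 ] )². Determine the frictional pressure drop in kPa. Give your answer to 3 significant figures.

Q = 4.66 m³/h = 4.66/3600 = 0.001294 m³/s.
Cross-sectional area A = πD²/4 = π(0.0874)²/4 = 0.005999 m²; mean velocity V = Q/A = 0.001294/0.005999 = 0.2158 m/s.
Reynolds number Re = ρVD/μ = 1110 · 0.2158 · 0.0874 / 0.0126 = 1661.
Re < 2300 → laminar flow, so f = 64/Re = 64/1661 = 0.03853 (the turbulent correlation is not needed).
Darcy-Weisbach: ΔP = f(L/D)(ρV²/2) = 0.03853·(1620/0.0874)·(1110·0.2158²/2) = 0.03853·1.854e+04·25.84 = 1.845e+04 Pa.
ΔP = 1.845e+04 Pa = 18.4 kPa.

ΔP ≈ 18.4 kPa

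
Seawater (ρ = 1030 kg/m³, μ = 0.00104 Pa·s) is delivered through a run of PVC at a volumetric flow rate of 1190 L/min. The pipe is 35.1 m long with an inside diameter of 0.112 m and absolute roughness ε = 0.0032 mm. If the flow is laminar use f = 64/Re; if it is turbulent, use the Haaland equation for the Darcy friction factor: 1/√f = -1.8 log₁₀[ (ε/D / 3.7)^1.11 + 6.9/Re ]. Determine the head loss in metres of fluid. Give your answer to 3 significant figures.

h_f ≈ 0.995 m

Q = 1190 L/min = 1190/60000 = 0.01983 m³/s.
Cross-sectional area A = πD²/4 = π(0.112)²/4 = 0.009852 m²; mean velocity V = Q/A = 0.01983/0.009852 = 2.013 m/s.
Reynolds number Re = ρVD/μ = 1030 · 2.013 · 0.112 / 0.00104 = 2.233e+05.
Re > 4000 → turbulent. Relative roughness ε/D = 3.2e-06/0.112 = 2.86e-05. Haaland: 1/√f = -1.8 log₁₀[(2.86e-05/3.7)^1.11 + 6.9/2.233e+05] = -1.8 log₁₀[2.12e-06 + 3.09e-05] = 8.066, so f = 0.01537.
Darcy-Weisbach: ΔP = f(L/D)(ρV²/2) = 0.01537·(35.1/0.112)·(1030·2.013²/2) = 0.01537·313.4·2087 = 1.005e+04 Pa.
Head loss h_f = ΔP/(ρg) = 1.005e+04/(1030·9.81) = 0.995 m.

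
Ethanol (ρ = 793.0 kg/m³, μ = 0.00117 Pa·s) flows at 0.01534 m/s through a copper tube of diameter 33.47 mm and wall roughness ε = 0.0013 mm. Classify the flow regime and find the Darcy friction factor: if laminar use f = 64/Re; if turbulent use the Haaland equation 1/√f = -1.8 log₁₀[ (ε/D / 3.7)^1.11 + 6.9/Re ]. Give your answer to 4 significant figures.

f ≈ 0.1839

Re = ρVD/μ = 793·0.01534·0.03347/0.00117 = 348.
Re < 2300 → laminar, so f = 64/Re = 0.1839 (roughness is irrelevant in laminar flow).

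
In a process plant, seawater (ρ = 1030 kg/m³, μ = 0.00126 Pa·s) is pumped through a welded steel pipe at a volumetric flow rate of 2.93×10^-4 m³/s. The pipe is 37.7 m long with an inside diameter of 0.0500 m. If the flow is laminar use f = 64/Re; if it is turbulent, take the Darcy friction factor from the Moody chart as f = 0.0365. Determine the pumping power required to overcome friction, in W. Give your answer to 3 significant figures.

P ≈ 0.0925 W

Cross-sectional area A = πD²/4 = π(0.05)²/4 = 0.001963 m²; mean velocity V = Q/A = 0.000293/0.001963 = 0.1492 m/s.
Reynolds number Re = ρVD/μ = 1030 · 0.1492 · 0.05 / 0.00126 = 6099.
Re > 4000 → turbulent; use the Moody-chart value f = 0.0365.
Darcy-Weisbach: ΔP = f(L/D)(ρV²/2) = 0.0365·(37.7/0.05)·(1030·0.1492²/2) = 0.0365·754·11.47 = 315.6 Pa.
Pumping power P = QΔP = 0.000293·315.6 = 0.09247 W = 0.0925 W.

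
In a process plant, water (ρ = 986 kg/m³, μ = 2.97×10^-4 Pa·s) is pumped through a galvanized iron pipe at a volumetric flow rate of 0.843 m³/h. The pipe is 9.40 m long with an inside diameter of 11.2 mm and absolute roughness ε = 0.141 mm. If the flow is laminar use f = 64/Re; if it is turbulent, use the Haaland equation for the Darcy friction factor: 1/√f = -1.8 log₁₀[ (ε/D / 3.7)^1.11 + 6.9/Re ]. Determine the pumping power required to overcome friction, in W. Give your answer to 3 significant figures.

Q = 0.843 m³/h = 0.843/3600 = 0.0002342 m³/s.
Cross-sectional area A = πD²/4 = π(0.0112)²/4 = 9.852e-05 m²; mean velocity V = Q/A = 0.0002342/9.852e-05 = 2.377 m/s.
Reynolds number Re = ρVD/μ = 986 · 2.377 · 0.0112 / 0.000297 = 8.838e+04.
Re > 4000 → turbulent. Relative roughness ε/D = 0.000141/0.0112 = 0.0126. Haaland: 1/√f = -1.8 log₁₀[(0.0126/3.7)^1.11 + 6.9/8.838e+04] = -1.8 log₁₀[0.00182 + 7.81e-05] = 4.899, so f = 0.04167.
Darcy-Weisbach: ΔP = f(L/D)(ρV²/2) = 0.04167·(9.4/0.0112)·(986·2.377²/2) = 0.04167·839.3·2785 = 9.741e+04 Pa.
Pumping power P = QΔP = 0.0002342·9.741e+04 = 22.81 W = 22.8 W.

P ≈ 22.8 W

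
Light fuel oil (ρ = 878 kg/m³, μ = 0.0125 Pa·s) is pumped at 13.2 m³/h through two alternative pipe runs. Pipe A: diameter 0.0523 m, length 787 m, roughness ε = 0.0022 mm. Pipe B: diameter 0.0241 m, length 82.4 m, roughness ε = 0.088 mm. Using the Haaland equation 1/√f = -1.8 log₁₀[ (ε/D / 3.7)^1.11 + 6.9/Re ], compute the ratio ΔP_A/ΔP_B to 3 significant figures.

ΔP_A/ΔP_B ≈ 0.206

Pipe A: V = Q/A = 0.003667/0.002148 = 1.707 m/s; Re = 6270; ε/D = 4.21e-05; Haaland → f = 0.03529; ΔP_A = f(L/D)(ρV²/2) = 6.792e+05 Pa.
Pipe B: V = Q/A = 0.003667/0.0004562 = 8.038 m/s; Re = 1.361e+04; ε/D = 0.00365; Haaland → f = 0.03397; ΔP_B = f(L/D)(ρV²/2) = 3.295e+06 Pa.
ΔP_A/ΔP_B = 6.792e+05/3.295e+06 = 0.206.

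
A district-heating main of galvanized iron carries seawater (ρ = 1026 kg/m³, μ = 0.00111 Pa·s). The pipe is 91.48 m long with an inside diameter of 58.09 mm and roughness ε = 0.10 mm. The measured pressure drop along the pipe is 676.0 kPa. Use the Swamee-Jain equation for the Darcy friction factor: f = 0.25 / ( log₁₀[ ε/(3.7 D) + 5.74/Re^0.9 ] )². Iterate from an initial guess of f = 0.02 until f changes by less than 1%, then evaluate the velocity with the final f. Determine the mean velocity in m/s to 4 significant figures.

Rearranging Darcy-Weisbach: V = √(2·ΔP·D/(f·L·ρ)). With ε/D = 0.0001/0.05809 = 0.00172, iterate starting from f = 0.02:
  f = 0.02 → V = √(2·6.76e+05·0.05809/(0.02·91.48·1026)) = 6.468 m/s; Re = ρVD/μ = 3.473e+05; f → 0.02323
  f = 0.02323 → V = 6.001 m/s; Re = 3.222e+05; f → 0.02328
Converged (Δf/f < 1%). With the final f = 0.02328: V = √(2·6.76e+05·0.05809/(0.02328·91.48·1026)) = 5.995 m/s.

V ≈ 5.995 m/s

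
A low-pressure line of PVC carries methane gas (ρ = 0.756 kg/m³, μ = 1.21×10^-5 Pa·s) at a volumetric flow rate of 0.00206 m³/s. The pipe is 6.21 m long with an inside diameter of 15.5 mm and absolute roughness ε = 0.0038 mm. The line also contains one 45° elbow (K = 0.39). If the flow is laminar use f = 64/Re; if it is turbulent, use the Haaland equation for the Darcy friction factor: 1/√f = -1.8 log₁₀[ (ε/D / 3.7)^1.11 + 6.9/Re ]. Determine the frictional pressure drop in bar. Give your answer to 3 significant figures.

ΔP ≈ 0.00572 bar

Cross-sectional area A = πD²/4 = π(0.0155)²/4 = 0.0001887 m²; mean velocity V = Q/A = 0.00206/0.0001887 = 10.92 m/s.
Reynolds number Re = ρVD/μ = 0.756 · 10.92 · 0.0155 / 1.21e-05 = 1.057e+04.
Re > 4000 → turbulent. Relative roughness ε/D = 3.8e-06/0.0155 = 0.000245. Haaland: 1/√f = -1.8 log₁₀[(0.000245/3.7)^1.11 + 6.9/1.057e+04] = -1.8 log₁₀[2.3e-05 + 0.000653] = 5.707, so f = 0.03071.
Total minor-loss coefficient ΣK = 1·0.39 = 0.39.
ΔP = [f·L/D + ΣK]·(ρV²/2) = [0.03071·6.21/0.0155 + 0.39]·(0.756·10.92²/2) = [12.3 + 0.39]·45.05 = 571.9 Pa.
ΔP = 571.9 Pa = 0.00572 bar.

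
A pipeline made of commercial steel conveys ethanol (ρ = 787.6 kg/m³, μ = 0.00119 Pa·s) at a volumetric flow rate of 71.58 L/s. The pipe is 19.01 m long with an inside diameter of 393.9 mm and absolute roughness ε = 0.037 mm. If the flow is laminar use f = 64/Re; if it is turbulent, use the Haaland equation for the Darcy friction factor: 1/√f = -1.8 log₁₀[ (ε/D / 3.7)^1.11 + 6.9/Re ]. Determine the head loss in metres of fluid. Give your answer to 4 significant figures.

h_f ≈ 0.01433 m

Q = 71.58 L/s = 71.58/1000 = 0.07158 m³/s.
Cross-sectional area A = πD²/4 = π(0.3939)²/4 = 0.1219 m²; mean velocity V = Q/A = 0.07158/0.1219 = 0.5874 m/s.
Reynolds number Re = ρVD/μ = 787.6 · 0.5874 · 0.3939 / 0.00119 = 1.531e+05.
Re > 4000 → turbulent. Relative roughness ε/D = 3.7e-05/0.3939 = 9.39e-05. Haaland: 1/√f = -1.8 log₁₀[(9.39e-05/3.7)^1.11 + 6.9/1.531e+05] = -1.8 log₁₀[7.93e-06 + 4.51e-05] = 7.697, so f = 0.01688.
Darcy-Weisbach: ΔP = f(L/D)(ρV²/2) = 0.01688·(19.01/0.3939)·(787.6·0.5874²/2) = 0.01688·48.26·135.9 = 110.7 Pa.
Head loss h_f = ΔP/(ρg) = 110.7/(787.6·9.81) = 0.01433 m.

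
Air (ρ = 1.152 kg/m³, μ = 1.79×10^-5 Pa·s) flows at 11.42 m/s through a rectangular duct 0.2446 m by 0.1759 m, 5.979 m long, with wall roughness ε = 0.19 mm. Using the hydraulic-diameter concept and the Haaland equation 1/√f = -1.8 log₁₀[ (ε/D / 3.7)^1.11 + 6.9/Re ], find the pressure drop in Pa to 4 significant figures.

Hydraulic diameter D_h = 4A/P = 4·(0.2446·0.1759)/(2·(0.2446+0.1759)) = 0.1721/0.841 = 0.2046 m.
Re = ρVD_h/μ = 1.152·11.42·0.2046/1.79e-05 = 1.504e+05.
ε/D_h = 0.00019/0.2046 = 0.000928; Haaland gives 1/√f = -1.8 log₁₀[0.000101+4.59e-05] = 6.9, so f = 0.021.
ΔP = f(L/D_h)(ρV²/2) = 0.021·5.979/0.2046·75.12 = 46.09 Pa.

ΔP ≈ 46.09 Pa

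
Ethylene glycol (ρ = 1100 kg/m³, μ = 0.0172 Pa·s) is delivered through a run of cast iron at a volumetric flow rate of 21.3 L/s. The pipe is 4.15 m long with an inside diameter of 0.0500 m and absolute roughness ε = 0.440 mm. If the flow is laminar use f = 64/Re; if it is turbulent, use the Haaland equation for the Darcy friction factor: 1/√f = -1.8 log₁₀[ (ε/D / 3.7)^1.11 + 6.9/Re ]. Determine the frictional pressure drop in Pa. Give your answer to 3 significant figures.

ΔP ≈ 205000 Pa

Q = 21.3 L/s = 21.3/1000 = 0.0213 m³/s.
Cross-sectional area A = πD²/4 = π(0.05)²/4 = 0.001963 m²; mean velocity V = Q/A = 0.0213/0.001963 = 10.85 m/s.
Reynolds number Re = ρVD/μ = 1100 · 10.85 · 0.05 / 0.0172 = 3.469e+04.
Re > 4000 → turbulent. Relative roughness ε/D = 0.00044/0.05 = 0.0088. Haaland: 1/√f = -1.8 log₁₀[(0.0088/3.7)^1.11 + 6.9/3.469e+04] = -1.8 log₁₀[0.00122 + 0.000199] = 5.124, so f = 0.03808.
Darcy-Weisbach: ΔP = f(L/D)(ρV²/2) = 0.03808·(4.15/0.05)·(1100·10.85²/2) = 0.03808·83·6.472e+04 = 2.046e+05 Pa.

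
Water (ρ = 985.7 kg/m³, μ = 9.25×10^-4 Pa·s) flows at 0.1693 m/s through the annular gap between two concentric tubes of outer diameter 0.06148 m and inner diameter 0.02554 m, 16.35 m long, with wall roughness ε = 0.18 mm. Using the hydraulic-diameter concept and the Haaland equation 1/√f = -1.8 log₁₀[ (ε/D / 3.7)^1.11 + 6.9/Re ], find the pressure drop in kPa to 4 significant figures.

ΔP ≈ 0.2595 kPa

Hydraulic diameter D_h = 4A/P = D_o - D_i = 0.06148 - 0.02554 = 0.03594 m.
Re = ρVD_h/μ = 985.7·0.1693·0.03594/0.000925 = 6484.
ε/D_h = 0.00018/0.03594 = 0.00501; Haaland gives 1/√f = -1.8 log₁₀[0.000655+0.00106] = 4.977, so f = 0.04038.
ΔP = f(L/D_h)(ρV²/2) = 0.04038·16.35/0.03594·14.13 = 259.5 Pa.
ΔP = 0.2595 kPa.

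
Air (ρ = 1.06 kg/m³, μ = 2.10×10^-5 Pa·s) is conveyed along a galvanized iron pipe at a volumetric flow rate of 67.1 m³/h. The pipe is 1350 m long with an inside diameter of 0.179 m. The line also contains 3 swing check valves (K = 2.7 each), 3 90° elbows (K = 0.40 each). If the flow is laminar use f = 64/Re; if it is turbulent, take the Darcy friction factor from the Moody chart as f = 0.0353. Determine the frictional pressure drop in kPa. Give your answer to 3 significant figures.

Q = 67.1 m³/h = 67.1/3600 = 0.01864 m³/s.
Cross-sectional area A = πD²/4 = π(0.179)²/4 = 0.02516 m²; mean velocity V = Q/A = 0.01864/0.02516 = 0.7407 m/s.
Reynolds number Re = ρVD/μ = 1.06 · 0.7407 · 0.179 / 2.1e-05 = 6692.
Re > 4000 → turbulent; use the Moody-chart value f = 0.0353.
Total minor-loss coefficient ΣK = 3·2.7 + 3·0.4 = 9.3.
ΔP = [f·L/D + ΣK]·(ρV²/2) = [0.0353·1350/0.179 + 9.3]·(1.06·0.7407²/2) = [266.2 + 9.3]·0.2908 = 80.11 Pa.
ΔP = 80.11 Pa = 0.0801 kPa.

ΔP ≈ 0.0801 kPa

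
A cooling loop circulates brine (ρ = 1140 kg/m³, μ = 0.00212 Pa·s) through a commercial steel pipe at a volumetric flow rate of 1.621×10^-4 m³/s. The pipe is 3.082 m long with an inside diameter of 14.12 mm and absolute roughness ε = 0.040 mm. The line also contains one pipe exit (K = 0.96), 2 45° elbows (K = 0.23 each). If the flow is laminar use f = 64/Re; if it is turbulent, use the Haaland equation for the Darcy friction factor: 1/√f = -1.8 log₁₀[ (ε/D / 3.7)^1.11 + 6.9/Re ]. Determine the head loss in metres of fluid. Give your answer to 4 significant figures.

Cross-sectional area A = πD²/4 = π(0.01412)²/4 = 0.0001566 m²; mean velocity V = Q/A = 0.0001621/0.0001566 = 1.035 m/s.
Reynolds number Re = ρVD/μ = 1140 · 1.035 · 0.01412 / 0.00212 = 7860.
Re > 4000 → turbulent. Relative roughness ε/D = 4e-05/0.01412 = 0.00283. Haaland: 1/√f = -1.8 log₁₀[(0.00283/3.7)^1.11 + 6.9/7860] = -1.8 log₁₀[0.000348 + 0.000878] = 5.241, so f = 0.03641.
Total minor-loss coefficient ΣK = 1·0.96 + 2·0.23 = 1.42.
ΔP = [f·L/D + ΣK]·(ρV²/2) = [0.03641·3.082/0.01412 + 1.42]·(1140·1.035²/2) = [7.946 + 1.42]·610.8 = 5721 Pa.
Head loss h_f = ΔP/(ρg) = 5721/(1140·9.81) = 0.5116 m.

h_f ≈ 0.5116 m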